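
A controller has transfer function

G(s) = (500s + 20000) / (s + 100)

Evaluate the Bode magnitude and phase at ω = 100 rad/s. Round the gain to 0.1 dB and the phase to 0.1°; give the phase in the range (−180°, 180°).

51.6 dB, 23.2°

Substitute s = j100:
Numerator: 500(j100) + 20000 = 20000 + j50000
Denominator: (j100) + 100 = 100 + j100
|N| = √(20000² + 50000²) ≈ 53852, ∠N ≈ 68.20°
|D| = √(100² + 100²) ≈ 141.42, ∠D ≈ 45.00°
|G| = 53852 / 141.42 ≈ 380.79
Gain = 20 log₁₀(380.79) ≈ 51.61 dB
∠G = 68.20° − 45.00° = 23.20°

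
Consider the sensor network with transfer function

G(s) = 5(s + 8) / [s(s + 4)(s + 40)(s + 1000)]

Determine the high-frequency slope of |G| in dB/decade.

-60 dB/decade

Each pole contributes −20 dB/decade at high frequency; each zero contributes +20 dB/decade.
Net: 1 zero(s) − 4 pole(s) → -60 dB/decade.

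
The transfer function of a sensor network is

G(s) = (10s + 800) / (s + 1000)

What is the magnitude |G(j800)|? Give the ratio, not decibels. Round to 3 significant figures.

Substitute s = j800:
Numerator: 10(j800) + 800 = 800 + j8000
Denominator: (j800) + 1000 = 1000 + j800
|N| = √(800² + 8000²) ≈ 8039.9, ∠N ≈ 84.29°
|D| = √(1000² + 800²) ≈ 1280.6, ∠D ≈ 38.66°
|G| = 8039.9 / 1280.6 ≈ 6.2782

6.28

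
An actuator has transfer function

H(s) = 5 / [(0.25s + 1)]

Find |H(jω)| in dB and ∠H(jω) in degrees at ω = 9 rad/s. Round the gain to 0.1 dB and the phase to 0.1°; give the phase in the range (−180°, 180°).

At ω = 9 rad/s:
pole (1 + j9·0.25) = 1 + j2.25 → |·| ≈ 2.4622, ∠ ≈ 66.04°
|H| = 5 · 1 / (2.4622) ≈ 2.0307
Gain = 20 log₁₀(2.0307) ≈ 6.15 dB
∠H = (0°) − (66.04°) = -66.04°

6.2 dB, -66.0°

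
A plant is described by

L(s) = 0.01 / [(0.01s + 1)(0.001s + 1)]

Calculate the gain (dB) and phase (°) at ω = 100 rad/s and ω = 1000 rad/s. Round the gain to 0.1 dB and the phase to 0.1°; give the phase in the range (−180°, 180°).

ω = 100: -43.1 dB, -50.7°; ω = 1000: -63.1 dB, -129.3°

At ω = 100 rad/s:
pole (1 + j100·0.01) = 1 + j1 → |·| ≈ 1.4142, ∠ ≈ 45.00°
pole (1 + j100·0.001) = 1 + j0.1 → |·| ≈ 1.005, ∠ ≈ 5.71°
|L| = 0.01 · 1 / (1.4142 · 1.005) ≈ 0.007036
Gain = 20 log₁₀(0.007036) ≈ -43.05 dB
∠L = (0°) − (45.00° + 5.71°) = -50.71°

At ω = 1000 rad/s:
pole (1 + j1000·0.01) = 1 + j10 → |·| ≈ 10.05, ∠ ≈ 84.29°
pole (1 + j1000·0.001) = 1 + j1 → |·| ≈ 1.4142, ∠ ≈ 45.00°
|L| = 0.01 · 1 / (10.05 · 1.4142) ≈ 0.0007036
Gain = 20 log₁₀(0.0007036) ≈ -63.05 dB
∠L = (0°) − (84.29° + 45.00°) = -129.29°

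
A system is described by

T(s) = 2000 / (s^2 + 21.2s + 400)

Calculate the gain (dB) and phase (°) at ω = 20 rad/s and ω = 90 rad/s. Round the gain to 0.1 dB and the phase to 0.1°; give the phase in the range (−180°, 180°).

ω = 20: 13.5 dB, -90.0°; ω = 90: -12.0 dB, -166.1°

At s = jω = j20:
quadratic: (j20)² + 21.2·j20 + 400 = 0 + j424 → |·| ≈ 424, ∠ ≈ 90.00°
|T| = 2000 / 424 ≈ 4.717
Gain = 20 log₁₀(4.717) ≈ 13.47 dB
∠T = 0.00° − 90.00° = -90.00°

At s = jω = j90:
quadratic: (j90)² + 21.2·j90 + 400 = -7700 + j1908 → |·| ≈ 7932.9, ∠ ≈ 166.08°
|T| = 2000 / 7932.9 ≈ 0.25211
Gain = 20 log₁₀(0.25211) ≈ -11.97 dB
∠T = 0.00° − 166.08° = -166.08°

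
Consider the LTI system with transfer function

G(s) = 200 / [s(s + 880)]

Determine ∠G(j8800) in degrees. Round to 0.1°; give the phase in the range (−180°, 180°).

-174.3°

At s = jω = j8800:
pole (s+880): 880 + j8800 → |·| = √(880²+8800²) = √78214400 ≈ 8843.9, ∠ = arctan(8800/880) ≈ 84.29°
pole at origin: |s| = 8800, ∠ = 90.00° (in denominator)
∠G = 0.00° − 174.29° = -174.29°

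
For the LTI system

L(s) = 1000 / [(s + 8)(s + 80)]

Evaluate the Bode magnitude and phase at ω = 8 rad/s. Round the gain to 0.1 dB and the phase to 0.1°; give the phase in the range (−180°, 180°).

0.8 dB, -50.7°

At s = jω = j8:
pole (s+8): 8 + j8 → |·| = √(8²+8²) = √128 ≈ 11.314, ∠ = arctan(8/8) ≈ 45.00°
pole (s+80): 80 + j8 → |·| = √(80²+8²) = √6464 ≈ 80.399, ∠ = arctan(8/80) ≈ 5.71°
|L| = 1000 / 909.63 ≈ 1.0993
Gain = 20 log₁₀(1.0993) ≈ 0.82 dB
∠L = 0.00° − 50.71° = -50.71°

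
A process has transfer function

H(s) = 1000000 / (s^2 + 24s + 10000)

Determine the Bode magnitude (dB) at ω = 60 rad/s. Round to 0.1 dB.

At s = jω = j60:
quadratic: (j60)² + 24·j60 + 10000 = 6400 + j1440 → |·| ≈ 6560, ∠ ≈ 12.68°
|H| = 1000000 / 6560 ≈ 152.44
Gain = 20 log₁₀(152.44) ≈ 43.66 dB

43.7 dB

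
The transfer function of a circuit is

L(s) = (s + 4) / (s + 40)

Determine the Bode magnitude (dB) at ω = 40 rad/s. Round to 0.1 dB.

-3.0 dB

Substitute s = j40:
Numerator: (j40) + 4 = 4 + j40
Denominator: (j40) + 40 = 40 + j40
|N| = √(4² + 40²) ≈ 40.2, ∠N ≈ 84.29°
|D| = √(40² + 40²) ≈ 56.569, ∠D ≈ 45.00°
|L| = 40.2 / 56.569 ≈ 0.71064
Gain = 20 log₁₀(0.71064) ≈ -2.97 dB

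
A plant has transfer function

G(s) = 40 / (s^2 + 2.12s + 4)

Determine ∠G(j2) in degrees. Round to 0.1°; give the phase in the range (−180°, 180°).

-90.0°

At s = jω = j2:
quadratic: (j2)² + 2.12·j2 + 4 = 0 + j4.24 → |·| ≈ 4.24, ∠ ≈ 90.00°
∠G = 0.00° − 90.00° = -90.00°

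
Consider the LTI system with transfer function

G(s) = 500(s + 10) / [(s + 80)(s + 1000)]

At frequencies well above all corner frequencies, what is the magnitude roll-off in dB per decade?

Each pole contributes −20 dB/decade at high frequency; each zero contributes +20 dB/decade.
Net: 1 zero(s) − 2 pole(s) → -20 dB/decade.

-20 dB/decade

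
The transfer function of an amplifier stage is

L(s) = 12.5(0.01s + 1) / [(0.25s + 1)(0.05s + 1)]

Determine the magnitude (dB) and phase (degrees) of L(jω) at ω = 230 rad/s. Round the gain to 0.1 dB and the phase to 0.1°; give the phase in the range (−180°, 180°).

At ω = 230 rad/s:
zero (1 + j230·0.01) = 1 + j2.3 → |·| ≈ 2.508, ∠ ≈ 66.50°
pole (1 + j230·0.25) = 1 + j57.5 → |·| ≈ 57.509, ∠ ≈ 89.00°
pole (1 + j230·0.05) = 1 + j11.5 → |·| ≈ 11.543, ∠ ≈ 85.03°
|L| = 12.5 · 2.508 / (57.509 · 11.543) ≈ 0.047226
Gain = 20 log₁₀(0.047226) ≈ -26.52 dB
∠L = (66.50°) − (89.00° + 85.03°) = -107.53°

-26.5 dB, -107.5°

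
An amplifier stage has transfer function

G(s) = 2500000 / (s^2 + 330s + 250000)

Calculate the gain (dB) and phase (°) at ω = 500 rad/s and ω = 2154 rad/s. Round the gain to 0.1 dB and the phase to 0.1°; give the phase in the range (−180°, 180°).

ω = 500: 23.6 dB, -90.0°; ω = 2154: -5.0 dB, -170.8°

At s = jω = j500:
quadratic: (j500)² + 330·j500 + 250000 = 0 + j165000 → |·| ≈ 1.65e+05, ∠ ≈ 90.00°
|G| = 2500000 / 1.65e+05 ≈ 15.152
Gain = 20 log₁₀(15.152) ≈ 23.61 dB
∠G = 0.00° − 90.00° = -90.00°

At s = jω = j2154:
quadratic: (j2154)² + 330·j2154 + 250000 = -4389716 + j710820 → |·| ≈ 4.4469e+06, ∠ ≈ 170.80°
|G| = 2500000 / 4.4469e+06 ≈ 0.56219
Gain = 20 log₁₀(0.56219) ≈ -5.00 dB
∠G = 0.00° − 170.80° = -170.80°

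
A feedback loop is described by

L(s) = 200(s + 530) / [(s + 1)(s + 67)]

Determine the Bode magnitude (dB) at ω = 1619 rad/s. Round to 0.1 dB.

At s = jω = j1619:
zero (s+530): 530 + j1619 → |·| = √(530²+1619²) = √2902061 ≈ 1703.5, ∠ = arctan(1619/530) ≈ 71.87°
pole (s+1): 1 + j1619 → |·| = √(1²+1619²) = √2621162 ≈ 1619, ∠ = arctan(1619/1) ≈ 89.96°
pole (s+67): 67 + j1619 → |·| = √(67²+1619²) = √2625650 ≈ 1620.4, ∠ = arctan(1619/67) ≈ 87.63°
|L| = 200 · 1703.5 / 2.6234e+06 ≈ 0.12987
Gain = 20 log₁₀(0.12987) ≈ -17.73 dB

-17.7 dB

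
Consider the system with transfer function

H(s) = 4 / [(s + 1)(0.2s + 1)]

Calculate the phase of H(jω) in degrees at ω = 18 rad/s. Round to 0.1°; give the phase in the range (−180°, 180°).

At ω = 18 rad/s:
pole (1 + j18·1) = 1 + j18 → |·| ≈ 18.028, ∠ ≈ 86.82°
pole (1 + j18·0.2) = 1 + j3.6 → |·| ≈ 3.7363, ∠ ≈ 74.48°
∠H = (0°) − (86.82° + 74.48°) = -161.30°

-161.3°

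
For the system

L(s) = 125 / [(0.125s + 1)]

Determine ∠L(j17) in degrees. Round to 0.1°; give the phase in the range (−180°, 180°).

-64.8°

At ω = 17 rad/s:
pole (1 + j17·0.125) = 1 + j2.125 → |·| ≈ 2.3485, ∠ ≈ 64.80°
∠L = (0°) − (64.80°) = -64.80°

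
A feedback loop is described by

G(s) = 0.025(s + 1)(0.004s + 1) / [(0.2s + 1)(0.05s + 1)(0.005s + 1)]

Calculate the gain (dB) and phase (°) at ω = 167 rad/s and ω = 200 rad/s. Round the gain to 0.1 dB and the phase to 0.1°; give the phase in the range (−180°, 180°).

At ω = 167 rad/s:
zero (1 + j167·1) = 1 + j167 → |·| ≈ 167, ∠ ≈ 89.66°
zero (1 + j167·0.004) = 1 + j0.668 → |·| ≈ 1.2026, ∠ ≈ 33.74°
pole (1 + j167·0.2) = 1 + j33.4 → |·| ≈ 33.415, ∠ ≈ 88.29°
pole (1 + j167·0.05) = 1 + j8.35 → |·| ≈ 8.4097, ∠ ≈ 83.17°
pole (1 + j167·0.005) = 1 + j0.835 → |·| ≈ 1.3028, ∠ ≈ 39.86°
|G| = 0.025 · 167 · 1.2026 / (33.415 · 8.4097 · 1.3028) ≈ 0.013714
Gain = 20 log₁₀(0.013714) ≈ -37.26 dB
∠G = (89.66° + 33.74°) − (88.29° + 83.17° + 39.86°) = -87.92°

At ω = 200 rad/s:
zero (1 + j200·1) = 1 + j200 → |·| ≈ 200, ∠ ≈ 89.71°
zero (1 + j200·0.004) = 1 + j0.8 → |·| ≈ 1.2806, ∠ ≈ 38.66°
pole (1 + j200·0.2) = 1 + j40 → |·| ≈ 40.012, ∠ ≈ 88.57°
pole (1 + j200·0.05) = 1 + j10 → |·| ≈ 10.05, ∠ ≈ 84.29°
pole (1 + j200·0.005) = 1 + j1 → |·| ≈ 1.4142, ∠ ≈ 45.00°
|G| = 0.025 · 200 · 1.2806 / (40.012 · 10.05 · 1.4142) ≈ 0.011259
Gain = 20 log₁₀(0.011259) ≈ -38.97 dB
∠G = (89.71° + 38.66°) − (88.57° + 84.29° + 45.00°) = -89.49°

ω = 167: -37.3 dB, -87.9°; ω = 200: -39.0 dB, -89.5°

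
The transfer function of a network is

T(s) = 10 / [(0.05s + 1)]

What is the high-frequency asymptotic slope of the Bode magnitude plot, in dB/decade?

-20 dB/decade

Each pole contributes −20 dB/decade at high frequency; each zero contributes +20 dB/decade.
Net: 0 zero(s) − 1 pole(s) → -20 dB/decade.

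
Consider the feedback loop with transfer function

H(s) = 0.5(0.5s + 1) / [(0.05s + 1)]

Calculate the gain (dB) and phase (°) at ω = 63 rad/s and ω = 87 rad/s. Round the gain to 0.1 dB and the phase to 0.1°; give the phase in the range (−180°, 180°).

At ω = 63 rad/s:
zero (1 + j63·0.5) = 1 + j31.5 → |·| ≈ 31.516, ∠ ≈ 88.18°
pole (1 + j63·0.05) = 1 + j3.15 → |·| ≈ 3.3049, ∠ ≈ 72.39°
|H| = 0.5 · 31.516 / (3.3049) ≈ 4.7681
Gain = 20 log₁₀(4.7681) ≈ 13.57 dB
∠H = (88.18°) − (72.39°) = 15.79°

At ω = 87 rad/s:
zero (1 + j87·0.5) = 1 + j43.5 → |·| ≈ 43.511, ∠ ≈ 88.68°
pole (1 + j87·0.05) = 1 + j4.35 → |·| ≈ 4.4635, ∠ ≈ 77.05°
|H| = 0.5 · 43.511 / (4.4635) ≈ 4.8741
Gain = 20 log₁₀(4.8741) ≈ 13.76 dB
∠H = (88.68°) − (77.05°) = 11.63°

ω = 63: 13.6 dB, 15.8°; ω = 87: 13.8 dB, 11.6°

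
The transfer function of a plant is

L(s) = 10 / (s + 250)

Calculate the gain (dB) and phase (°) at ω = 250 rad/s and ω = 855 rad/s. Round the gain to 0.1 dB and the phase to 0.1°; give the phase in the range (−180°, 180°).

Substitute s = j250:
Numerator: 10 = 10 + j0
Denominator: (j250) + 250 = 250 + j250
|N| = √(10² + 0²) ≈ 10, ∠N ≈ 0.00°
|D| = √(250² + 250²) ≈ 353.55, ∠D ≈ 45.00°
|L| = 10 / 353.55 ≈ 0.028285
Gain = 20 log₁₀(0.028285) ≈ -30.97 dB
∠L = 0.00° − 45.00° = -45.00°

Substitute s = j855:
Numerator: 10 = 10 + j0
Denominator: (j855) + 250 = 250 + j855
|N| = √(10² + 0²) ≈ 10, ∠N ≈ 0.00°
|D| = √(250² + 855²) ≈ 890.8, ∠D ≈ 73.70°
|L| = 10 / 890.8 ≈ 0.011226
Gain = 20 log₁₀(0.011226) ≈ -39.00 dB
∠L = 0.00° − 73.70° = -73.70°

ω = 250: -31.0 dB, -45.0°; ω = 855: -39.0 dB, -73.7°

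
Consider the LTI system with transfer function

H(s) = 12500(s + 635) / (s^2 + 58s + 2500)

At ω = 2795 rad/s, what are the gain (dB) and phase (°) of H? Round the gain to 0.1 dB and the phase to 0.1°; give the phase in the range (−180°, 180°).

13.2 dB, -101.6°

At s = jω = j2795:
zero (s+635): 635 + j2795 → |·| = √(635²+2795²) = √8215250 ≈ 2866.2, ∠ = arctan(2795/635) ≈ 77.20°
quadratic: (j2795)² + 58·j2795 + 2500 = -7809525 + j162110 → |·| ≈ 7.8112e+06, ∠ ≈ 178.81°
|H| = 12500 · 2866.2 / 7.8112e+06 ≈ 4.5867
Gain = 20 log₁₀(4.5867) ≈ 13.23 dB
∠H = 77.20° − 178.81° = -101.61°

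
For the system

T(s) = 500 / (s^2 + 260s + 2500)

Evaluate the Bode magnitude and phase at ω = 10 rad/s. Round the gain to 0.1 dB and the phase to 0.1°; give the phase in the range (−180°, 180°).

-17.0 dB, -47.3°

Substitute s = j10:
Numerator: 500 = 500 + j0
Denominator: (j10)^2 + 260(j10) + 2500 = 2400 + j2600
|N| = √(500² + 0²) ≈ 500, ∠N ≈ 0.00°
|D| = √(2400² + 2600²) ≈ 3538.4, ∠D ≈ 47.29°
|T| = 500 / 3538.4 ≈ 0.14131
Gain = 20 log₁₀(0.14131) ≈ -17.00 dB
∠T = 0.00° − 47.29° = -47.29°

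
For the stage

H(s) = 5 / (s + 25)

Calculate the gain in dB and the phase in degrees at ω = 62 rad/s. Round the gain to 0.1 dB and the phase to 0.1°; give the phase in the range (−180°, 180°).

Substitute s = j62:
Numerator: 5 = 5 + j0
Denominator: (j62) + 25 = 25 + j62
|N| = √(5² + 0²) ≈ 5, ∠N ≈ 0.00°
|D| = √(25² + 62²) ≈ 66.851, ∠D ≈ 68.04°
|H| = 5 / 66.851 ≈ 0.074793
Gain = 20 log₁₀(0.074793) ≈ -22.52 dB
∠H = 0.00° − 68.04° = -68.04°

-22.5 dB, -68.0°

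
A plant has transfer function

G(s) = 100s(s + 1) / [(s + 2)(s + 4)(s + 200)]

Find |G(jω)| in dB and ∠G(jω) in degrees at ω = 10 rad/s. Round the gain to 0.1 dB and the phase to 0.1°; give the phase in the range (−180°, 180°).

At s = jω = j10:
zero (s+1): 1 + j10 → |·| = √(1²+10²) = √101 ≈ 10.05, ∠ = arctan(10/1) ≈ 84.29°
zero at origin: s = j10 → |·| = 10, ∠ = 90.00°
pole (s+2): 2 + j10 → |·| = √(2²+10²) = √104 ≈ 10.198, ∠ = arctan(10/2) ≈ 78.69°
pole (s+4): 4 + j10 → |·| = √(4²+10²) = √116 ≈ 10.77, ∠ = arctan(10/4) ≈ 68.20°
pole (s+200): 200 + j10 → |·| = √(200²+10²) = √40100 ≈ 200.25, ∠ = arctan(10/200) ≈ 2.86°
|G| = 100 · 100.5 / 21994 ≈ 0.45694
Gain = 20 log₁₀(0.45694) ≈ -6.80 dB
∠G = 174.29° − 149.75° = 24.54°

-6.8 dB, 24.5°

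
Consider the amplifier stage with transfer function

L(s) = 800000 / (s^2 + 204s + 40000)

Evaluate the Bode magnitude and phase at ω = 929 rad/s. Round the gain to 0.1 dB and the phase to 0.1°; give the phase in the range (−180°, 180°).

At s = jω = j929:
quadratic: (j929)² + 204·j929 + 40000 = -823041 + j189516 → |·| ≈ 8.4458e+05, ∠ ≈ 167.03°
|L| = 800000 / 8.4458e+05 ≈ 0.94722
Gain = 20 log₁₀(0.94722) ≈ -0.47 dB
∠L = 0.00° − 167.03° = -167.03°

-0.5 dB, -167.0°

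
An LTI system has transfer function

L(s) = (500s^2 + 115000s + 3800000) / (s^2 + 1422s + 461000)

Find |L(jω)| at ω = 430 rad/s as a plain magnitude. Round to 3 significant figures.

151

Substitute s = j430:
Numerator: 500(j430)^2 + 115000(j430) + 3800000 = -88650000 + j49450000
Denominator: (j430)^2 + 1422(j430) + 461000 = 276100 + j611460
|N| = √(88650000² + 49450000²) ≈ 1.0151e+08, ∠N ≈ 150.85°
|D| = √(276100² + 611460²) ≈ 6.7091e+05, ∠D ≈ 65.70°
|L| = 1.0151e+08 / 6.7091e+05 ≈ 151.3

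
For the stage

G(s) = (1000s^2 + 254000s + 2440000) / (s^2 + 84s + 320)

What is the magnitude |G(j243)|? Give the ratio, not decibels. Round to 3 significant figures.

Substitute s = j243:
Numerator: 1000(j243)^2 + 254000(j243) + 2440000 = -56609000 + j61722000
Denominator: (j243)^2 + 84(j243) + 320 = -58729 + j20412
|N| = √(56609000² + 61722000²) ≈ 8.3751e+07, ∠N ≈ 132.53°
|D| = √(58729² + 20412²) ≈ 62175, ∠D ≈ 160.83°
|G| = 8.3751e+07 / 62175 ≈ 1347

1.35e+03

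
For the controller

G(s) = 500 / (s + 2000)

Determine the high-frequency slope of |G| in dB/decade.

Each pole contributes −20 dB/decade at high frequency; each zero contributes +20 dB/decade.
Net: 0 zero(s) − 1 pole(s) → -20 dB/decade.

-20 dB/decade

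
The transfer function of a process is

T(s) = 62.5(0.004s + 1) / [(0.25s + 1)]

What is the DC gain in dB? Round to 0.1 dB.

T(0) = 62.5 · 1 / 1 = 62.5
20 log₁₀(62.5) ≈ 35.92 dB

35.9 dB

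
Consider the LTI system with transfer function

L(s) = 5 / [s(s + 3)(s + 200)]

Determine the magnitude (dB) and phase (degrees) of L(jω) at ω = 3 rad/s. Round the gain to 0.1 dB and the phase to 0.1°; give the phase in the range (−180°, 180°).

-54.1 dB, -135.9°

At s = jω = j3:
pole (s+3): 3 + j3 → |·| = √(3²+3²) = √18 ≈ 4.2426, ∠ = arctan(3/3) ≈ 45.00°
pole (s+200): 200 + j3 → |·| = √(200²+3²) = √40009 ≈ 200.02, ∠ = arctan(3/200) ≈ 0.86°
pole at origin: |s| = 3, ∠ = 90.00° (in denominator)
|L| = 5 / 2545.8 ≈ 0.001964
Gain = 20 log₁₀(0.001964) ≈ -54.14 dB
∠L = 0.00° − 135.86° = -135.86°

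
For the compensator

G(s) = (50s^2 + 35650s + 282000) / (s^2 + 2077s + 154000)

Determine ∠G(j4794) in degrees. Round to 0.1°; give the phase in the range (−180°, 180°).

Substitute s = j4794:
Numerator: 50(j4794)^2 + 35650(j4794) + 282000 = -1148839800 + j170906100
Denominator: (j4794)^2 + 2077(j4794) + 154000 = -22828436 + j9957138
|N| = √(1148839800² + 170906100²) ≈ 1.1615e+09, ∠N ≈ 171.54°
|D| = √(22828436² + 9957138²) ≈ 2.4905e+07, ∠D ≈ 156.43°
∠G = 171.54° − 156.43° = 15.11°

15.1°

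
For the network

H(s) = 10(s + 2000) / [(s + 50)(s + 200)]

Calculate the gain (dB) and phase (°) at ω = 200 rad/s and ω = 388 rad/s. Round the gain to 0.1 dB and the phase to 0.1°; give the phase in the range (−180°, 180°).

At s = jω = j200:
zero (s+2000): 2000 + j200 → |·| = √(2000²+200²) = √4040000 ≈ 2010, ∠ = arctan(200/2000) ≈ 5.71°
pole (s+50): 50 + j200 → |·| = √(50²+200²) = √42500 ≈ 206.16, ∠ = arctan(200/50) ≈ 75.96°
pole (s+200): 200 + j200 → |·| = √(200²+200²) = √80000 ≈ 282.84, ∠ = arctan(200/200) ≈ 45.00°
|H| = 10 · 2010 / 58310 ≈ 0.34471
Gain = 20 log₁₀(0.34471) ≈ -9.25 dB
∠H = 5.71° − 120.96° = -115.25°

At s = jω = j388:
zero (s+2000): 2000 + j388 → |·| = √(2000²+388²) = √4150544 ≈ 2037.3, ∠ = arctan(388/2000) ≈ 10.98°
pole (s+50): 50 + j388 → |·| = √(50²+388²) = √153044 ≈ 391.21, ∠ = arctan(388/50) ≈ 82.66°
pole (s+200): 200 + j388 → |·| = √(200²+388²) = √190544 ≈ 436.51, ∠ = arctan(388/200) ≈ 62.73°
|H| = 10 · 2037.3 / 1.7077e+05 ≈ 0.1193
Gain = 20 log₁₀(0.1193) ≈ -18.47 dB
∠H = 10.98° − 145.39° = -134.41°

ω = 200: -9.3 dB, -115.3°; ω = 388: -18.5 dB, -134.4°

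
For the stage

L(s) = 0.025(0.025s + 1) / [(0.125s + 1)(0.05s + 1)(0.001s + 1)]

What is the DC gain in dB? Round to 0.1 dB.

-32.0 dB

L(0) = 0.025 · 1 / 1 = 0.025
20 log₁₀(0.025) ≈ -32.04 dB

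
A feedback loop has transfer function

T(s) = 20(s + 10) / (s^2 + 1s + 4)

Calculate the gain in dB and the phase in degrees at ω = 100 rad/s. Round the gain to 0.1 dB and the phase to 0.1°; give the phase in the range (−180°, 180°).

-13.9 dB, -95.1°

At s = jω = j100:
zero (s+10): 10 + j100 → |·| = √(10²+100²) = √10100 ≈ 100.5, ∠ = arctan(100/10) ≈ 84.29°
quadratic: (j100)² + 1·j100 + 4 = -9996 + j100 → |·| ≈ 9996.5, ∠ ≈ 179.43°
|T| = 20 · 100.5 / 9996.5 ≈ 0.20107
Gain = 20 log₁₀(0.20107) ≈ -13.93 dB
∠T = 84.29° − 179.43° = -95.14°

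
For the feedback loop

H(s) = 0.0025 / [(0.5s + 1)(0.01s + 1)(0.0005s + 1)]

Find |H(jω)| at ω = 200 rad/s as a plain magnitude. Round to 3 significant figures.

1.11e-05

At ω = 200 rad/s:
pole (1 + j200·0.5) = 1 + j100 → |·| ≈ 100, ∠ ≈ 89.43°
pole (1 + j200·0.01) = 1 + j2 → |·| ≈ 2.2361, ∠ ≈ 63.43°
pole (1 + j200·0.0005) = 1 + j0.1 → |·| ≈ 1.005, ∠ ≈ 5.71°
|H| = 0.0025 · 1 / (100 · 2.2361 · 1.005) ≈ 1.1125e-05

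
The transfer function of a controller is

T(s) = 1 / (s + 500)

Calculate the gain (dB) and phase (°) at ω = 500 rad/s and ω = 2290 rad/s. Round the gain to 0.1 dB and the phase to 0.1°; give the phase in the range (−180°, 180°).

ω = 500: -57.0 dB, -45.0°; ω = 2290: -67.4 dB, -77.7°

At s = jω = j500:
pole (s+500): 500 + j500 → |·| = √(500²+500²) = √500000 ≈ 707.11, ∠ = arctan(500/500) ≈ 45.00°
|T| = 1 / 707.11 ≈ 0.0014142
Gain = 20 log₁₀(0.0014142) ≈ -56.99 dB
∠T = 0.00° − 45.00° = -45.00°

At s = jω = j2290:
pole (s+500): 500 + j2290 → |·| = √(500²+2290²) = √5494100 ≈ 2343.9, ∠ = arctan(2290/500) ≈ 77.68°
|T| = 1 / 2343.9 ≈ 0.00042664
Gain = 20 log₁₀(0.00042664) ≈ -67.40 dB
∠T = 0.00° − 77.68° = -77.68°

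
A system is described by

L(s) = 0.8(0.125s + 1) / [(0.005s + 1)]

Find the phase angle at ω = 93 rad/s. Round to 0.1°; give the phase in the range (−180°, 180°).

At ω = 93 rad/s:
zero (1 + j93·0.125) = 1 + j11.625 → |·| ≈ 11.668, ∠ ≈ 85.08°
pole (1 + j93·0.005) = 1 + j0.465 → |·| ≈ 1.1028, ∠ ≈ 24.94°
∠L = (85.08°) − (24.94°) = 60.14°

60.1°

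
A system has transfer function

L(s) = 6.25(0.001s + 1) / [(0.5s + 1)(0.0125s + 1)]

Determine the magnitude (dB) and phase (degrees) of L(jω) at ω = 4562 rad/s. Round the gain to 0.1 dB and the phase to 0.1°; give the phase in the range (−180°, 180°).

-73.0 dB, -101.3°

At ω = 4562 rad/s:
zero (1 + j4562·0.001) = 1 + j4.562 → |·| ≈ 4.6703, ∠ ≈ 77.64°
pole (1 + j4562·0.5) = 1 + j2281 → |·| ≈ 2281, ∠ ≈ 89.97°
pole (1 + j4562·0.0125) = 1 + j57.025 → |·| ≈ 57.034, ∠ ≈ 89.00°
|L| = 6.25 · 4.6703 / (2281 · 57.034) ≈ 0.00022437
Gain = 20 log₁₀(0.00022437) ≈ -72.98 dB
∠L = (77.64°) − (89.97° + 89.00°) = -101.33°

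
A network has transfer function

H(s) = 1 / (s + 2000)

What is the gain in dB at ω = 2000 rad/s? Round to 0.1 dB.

At s = jω = j2000:
pole (s+2000): 2000 + j2000 → |·| = √(2000²+2000²) = √8000000 ≈ 2828.4, ∠ = arctan(2000/2000) ≈ 45.00°
|H| = 1 / 2828.4 ≈ 0.00035356
Gain = 20 log₁₀(0.00035356) ≈ -69.03 dB

-69.0 dB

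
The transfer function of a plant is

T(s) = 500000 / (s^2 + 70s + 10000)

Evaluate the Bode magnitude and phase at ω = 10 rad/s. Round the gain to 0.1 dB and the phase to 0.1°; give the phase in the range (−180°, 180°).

At s = jω = j10:
quadratic: (j10)² + 70·j10 + 10000 = 9900 + j700 → |·| ≈ 9924.7, ∠ ≈ 4.04°
|T| = 500000 / 9924.7 ≈ 50.379
Gain = 20 log₁₀(50.379) ≈ 34.04 dB
∠T = 0.00° − 4.04° = -4.04°

34.0 dB, -4.0°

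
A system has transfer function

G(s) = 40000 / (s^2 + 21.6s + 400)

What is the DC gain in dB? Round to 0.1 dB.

40.0 dB

G(0) = 40000 / 400 = 100
20 log₁₀(100) ≈ 40.00 dB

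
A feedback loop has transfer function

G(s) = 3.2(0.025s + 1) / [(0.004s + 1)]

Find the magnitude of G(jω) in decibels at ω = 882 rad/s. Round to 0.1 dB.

At ω = 882 rad/s:
zero (1 + j882·0.025) = 1 + j22.05 → |·| ≈ 22.073, ∠ ≈ 87.40°
pole (1 + j882·0.004) = 1 + j3.528 → |·| ≈ 3.667, ∠ ≈ 74.17°
|G| = 3.2 · 22.073 / (3.667) ≈ 19.262
Gain = 20 log₁₀(19.262) ≈ 25.69 dB

25.7 dB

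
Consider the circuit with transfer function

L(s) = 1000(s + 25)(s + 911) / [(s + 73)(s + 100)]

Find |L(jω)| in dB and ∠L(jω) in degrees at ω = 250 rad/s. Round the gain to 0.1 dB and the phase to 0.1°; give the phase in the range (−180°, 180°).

70.6 dB, -42.3°

At s = jω = j250:
zero (s+25): 25 + j250 → |·| = √(25²+250²) = √63125 ≈ 251.25, ∠ = arctan(250/25) ≈ 84.29°
zero (s+911): 911 + j250 → |·| = √(911²+250²) = √892421 ≈ 944.68, ∠ = arctan(250/911) ≈ 15.35°
pole (s+73): 73 + j250 → |·| = √(73²+250²) = √67829 ≈ 260.44, ∠ = arctan(250/73) ≈ 73.72°
pole (s+100): 100 + j250 → |·| = √(100²+250²) = √72500 ≈ 269.26, ∠ = arctan(250/100) ≈ 68.20°
|L| = 1000 · 2.3735e+05 / 70126 ≈ 3384.6
Gain = 20 log₁₀(3384.6) ≈ 70.59 dB
∠L = 99.64° − 141.92° = -42.28°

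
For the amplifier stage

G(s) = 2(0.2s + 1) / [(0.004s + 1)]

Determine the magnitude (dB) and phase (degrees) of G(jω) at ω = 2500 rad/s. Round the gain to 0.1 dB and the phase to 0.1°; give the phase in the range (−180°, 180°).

40.0 dB, 5.6°

At ω = 2500 rad/s:
zero (1 + j2500·0.2) = 1 + j500 → |·| ≈ 500, ∠ ≈ 89.89°
pole (1 + j2500·0.004) = 1 + j10 → |·| ≈ 10.05, ∠ ≈ 84.29°
|G| = 2 · 500 / (10.05) ≈ 99.502
Gain = 20 log₁₀(99.502) ≈ 39.96 dB
∠G = (89.89°) − (84.29°) = 5.60°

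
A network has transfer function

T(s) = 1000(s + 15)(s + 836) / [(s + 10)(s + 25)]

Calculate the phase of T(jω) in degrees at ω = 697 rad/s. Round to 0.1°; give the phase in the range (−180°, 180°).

-48.5°

At s = jω = j697:
zero (s+15): 15 + j697 → |·| = √(15²+697²) = √486034 ≈ 697.16, ∠ = arctan(697/15) ≈ 88.77°
zero (s+836): 836 + j697 → |·| = √(836²+697²) = √1184705 ≈ 1088.4, ∠ = arctan(697/836) ≈ 39.82°
pole (s+10): 10 + j697 → |·| = √(10²+697²) = √485909 ≈ 697.07, ∠ = arctan(697/10) ≈ 89.18°
pole (s+25): 25 + j697 → |·| = √(25²+697²) = √486434 ≈ 697.45, ∠ = arctan(697/25) ≈ 87.95°
∠T = 128.59° − 177.13° = -48.54°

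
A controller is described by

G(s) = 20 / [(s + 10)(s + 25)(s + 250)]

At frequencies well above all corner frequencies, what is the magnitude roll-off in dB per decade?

Each pole contributes −20 dB/decade at high frequency; each zero contributes +20 dB/decade.
Net: 0 zero(s) − 3 pole(s) → -60 dB/decade.

-60 dB/decade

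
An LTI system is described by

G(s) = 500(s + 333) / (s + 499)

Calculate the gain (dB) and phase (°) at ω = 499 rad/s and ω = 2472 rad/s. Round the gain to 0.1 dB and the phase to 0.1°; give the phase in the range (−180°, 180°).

At s = jω = j499:
zero (s+333): 333 + j499 → |·| = √(333²+499²) = √359890 ≈ 599.91, ∠ = arctan(499/333) ≈ 56.28°
pole (s+499): 499 + j499 → |·| = √(499²+499²) = √498002 ≈ 705.69, ∠ = arctan(499/499) ≈ 45.00°
|G| = 500 · 599.91 / 705.69 ≈ 425.05
Gain = 20 log₁₀(425.05) ≈ 52.57 dB
∠G = 56.28° − 45.00° = 11.28°

At s = jω = j2472:
zero (s+333): 333 + j2472 → |·| = √(333²+2472²) = √6221673 ≈ 2494.3, ∠ = arctan(2472/333) ≈ 82.33°
pole (s+499): 499 + j2472 → |·| = √(499²+2472²) = √6359785 ≈ 2521.9, ∠ = arctan(2472/499) ≈ 78.59°
|G| = 500 · 2494.3 / 2521.9 ≈ 494.53
Gain = 20 log₁₀(494.53) ≈ 53.88 dB
∠G = 82.33° − 78.59° = 3.74°

ω = 499: 52.6 dB, 11.3°; ω = 2472: 53.9 dB, 3.7°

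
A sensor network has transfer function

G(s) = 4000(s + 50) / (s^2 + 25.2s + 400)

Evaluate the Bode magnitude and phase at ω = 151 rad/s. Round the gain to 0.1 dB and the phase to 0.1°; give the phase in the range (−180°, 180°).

28.9 dB, -98.7°

At s = jω = j151:
zero (s+50): 50 + j151 → |·| = √(50²+151²) = √25301 ≈ 159.06, ∠ = arctan(151/50) ≈ 71.68°
quadratic: (j151)² + 25.2·j151 + 400 = -22401 + j3805.2 → |·| ≈ 22722, ∠ ≈ 170.36°
|G| = 4000 · 159.06 / 22722 ≈ 28.001
Gain = 20 log₁₀(28.001) ≈ 28.94 dB
∠G = 71.68° − 170.36° = -98.68°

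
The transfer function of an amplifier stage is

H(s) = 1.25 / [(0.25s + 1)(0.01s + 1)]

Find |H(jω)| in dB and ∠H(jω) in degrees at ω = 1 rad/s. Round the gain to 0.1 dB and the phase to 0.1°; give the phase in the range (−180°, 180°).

1.7 dB, -14.6°

At ω = 1 rad/s:
pole (1 + j1·0.25) = 1 + j0.25 → |·| ≈ 1.0308, ∠ ≈ 14.04°
pole (1 + j1·0.01) = 1 + j0.01 → |·| ≈ 1, ∠ ≈ 0.57°
|H| = 1.25 · 1 / (1.0308 · 1) ≈ 1.2127
Gain = 20 log₁₀(1.2127) ≈ 1.68 dB
∠H = (0°) − (14.04° + 0.57°) = -14.61°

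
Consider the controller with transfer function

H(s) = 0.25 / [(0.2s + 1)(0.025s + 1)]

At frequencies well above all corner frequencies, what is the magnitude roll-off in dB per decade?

Each pole contributes −20 dB/decade at high frequency; each zero contributes +20 dB/decade.
Net: 0 zero(s) − 2 pole(s) → -40 dB/decade.

-40 dB/decade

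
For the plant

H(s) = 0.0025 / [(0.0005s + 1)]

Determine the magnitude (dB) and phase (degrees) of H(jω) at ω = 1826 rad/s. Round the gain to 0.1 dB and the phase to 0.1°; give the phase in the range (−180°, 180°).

-54.7 dB, -42.4°

At ω = 1826 rad/s:
pole (1 + j1826·0.0005) = 1 + j0.913 → |·| ≈ 1.3541, ∠ ≈ 42.40°
|H| = 0.0025 · 1 / (1.3541) ≈ 0.0018462
Gain = 20 log₁₀(0.0018462) ≈ -54.67 dB
∠H = (0°) − (42.40°) = -42.40°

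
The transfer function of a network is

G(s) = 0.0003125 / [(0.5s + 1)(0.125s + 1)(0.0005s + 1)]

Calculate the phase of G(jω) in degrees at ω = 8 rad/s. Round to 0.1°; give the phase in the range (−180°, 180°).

At ω = 8 rad/s:
pole (1 + j8·0.5) = 1 + j4 → |·| ≈ 4.1231, ∠ ≈ 75.96°
pole (1 + j8·0.125) = 1 + j1 → |·| ≈ 1.4142, ∠ ≈ 45.00°
pole (1 + j8·0.0005) = 1 + j0.004 → |·| ≈ 1, ∠ ≈ 0.23°
∠G = (0°) − (75.96° + 45.00° + 0.23°) = -121.19°

-121.2°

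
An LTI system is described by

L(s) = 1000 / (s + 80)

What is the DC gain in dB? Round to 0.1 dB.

21.9 dB

L(0) = 1000 / (80) = 12.5
20 log₁₀(12.5) ≈ 21.94 dB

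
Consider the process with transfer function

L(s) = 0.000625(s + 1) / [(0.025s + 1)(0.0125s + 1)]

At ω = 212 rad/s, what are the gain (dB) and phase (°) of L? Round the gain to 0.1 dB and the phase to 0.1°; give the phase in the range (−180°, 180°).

At ω = 212 rad/s:
zero (1 + j212·1) = 1 + j212 → |·| ≈ 212, ∠ ≈ 89.73°
pole (1 + j212·0.025) = 1 + j5.3 → |·| ≈ 5.3935, ∠ ≈ 79.32°
pole (1 + j212·0.0125) = 1 + j2.65 → |·| ≈ 2.8324, ∠ ≈ 69.33°
|L| = 0.000625 · 212 / (5.3935 · 2.8324) ≈ 0.0086734
Gain = 20 log₁₀(0.0086734) ≈ -41.24 dB
∠L = (89.73°) − (79.32° + 69.33°) = -58.92°

-41.2 dB, -58.9°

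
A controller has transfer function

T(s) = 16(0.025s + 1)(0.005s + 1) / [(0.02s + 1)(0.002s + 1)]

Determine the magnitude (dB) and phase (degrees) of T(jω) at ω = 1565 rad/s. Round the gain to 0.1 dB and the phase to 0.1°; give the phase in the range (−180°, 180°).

33.6 dB, 10.8°

At ω = 1565 rad/s:
zero (1 + j1565·0.025) = 1 + j39.125 → |·| ≈ 39.138, ∠ ≈ 88.54°
zero (1 + j1565·0.005) = 1 + j7.825 → |·| ≈ 7.8886, ∠ ≈ 82.72°
pole (1 + j1565·0.02) = 1 + j31.3 → |·| ≈ 31.316, ∠ ≈ 88.17°
pole (1 + j1565·0.002) = 1 + j3.13 → |·| ≈ 3.2859, ∠ ≈ 72.28°
|T| = 16 · 39.138 · 7.8886 / (31.316 · 3.2859) ≈ 48.006
Gain = 20 log₁₀(48.006) ≈ 33.63 dB
∠T = (88.54° + 82.72°) − (88.17° + 72.28°) = 10.81°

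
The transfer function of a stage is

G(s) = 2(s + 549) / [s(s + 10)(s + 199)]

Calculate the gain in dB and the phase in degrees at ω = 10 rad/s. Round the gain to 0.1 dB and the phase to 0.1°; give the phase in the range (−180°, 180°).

-28.2 dB, -136.8°

At s = jω = j10:
zero (s+549): 549 + j10 → |·| = √(549²+10²) = √301501 ≈ 549.09, ∠ = arctan(10/549) ≈ 1.04°
pole (s+10): 10 + j10 → |·| = √(10²+10²) = √200 ≈ 14.142, ∠ = arctan(10/10) ≈ 45.00°
pole (s+199): 199 + j10 → |·| = √(199²+10²) = √39701 ≈ 199.25, ∠ = arctan(10/199) ≈ 2.88°
pole at origin: |s| = 10, ∠ = 90.00° (in denominator)
|G| = 2 · 549.09 / 28178 ≈ 0.038973
Gain = 20 log₁₀(0.038973) ≈ -28.18 dB
∠G = 1.04° − 137.88° = -136.84°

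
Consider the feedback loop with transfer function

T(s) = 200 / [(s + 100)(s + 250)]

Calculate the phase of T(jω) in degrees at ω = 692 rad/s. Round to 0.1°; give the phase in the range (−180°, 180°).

-151.9°

At s = jω = j692:
pole (s+100): 100 + j692 → |·| = √(100²+692²) = √488864 ≈ 699.19, ∠ = arctan(692/100) ≈ 81.78°
pole (s+250): 250 + j692 → |·| = √(250²+692²) = √541364 ≈ 735.77, ∠ = arctan(692/250) ≈ 70.14°
∠T = 0.00° − 151.92° = -151.92°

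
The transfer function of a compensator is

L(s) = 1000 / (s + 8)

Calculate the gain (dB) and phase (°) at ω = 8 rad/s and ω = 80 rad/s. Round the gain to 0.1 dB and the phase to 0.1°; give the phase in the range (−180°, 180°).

ω = 8: 38.9 dB, -45.0°; ω = 80: 21.9 dB, -84.3°

Substitute s = j8:
Numerator: 1000 = 1000 + j0
Denominator: (j8) + 8 = 8 + j8
|N| = √(1000² + 0²) ≈ 1000, ∠N ≈ 0.00°
|D| = √(8² + 8²) ≈ 11.314, ∠D ≈ 45.00°
|L| = 1000 / 11.314 ≈ 88.386
Gain = 20 log₁₀(88.386) ≈ 38.93 dB
∠L = 0.00° − 45.00° = -45.00°

Substitute s = j80:
Numerator: 1000 = 1000 + j0
Denominator: (j80) + 8 = 8 + j80
|N| = √(1000² + 0²) ≈ 1000, ∠N ≈ 0.00°
|D| = √(8² + 80²) ≈ 80.399, ∠D ≈ 84.29°
|L| = 1000 / 80.399 ≈ 12.438
Gain = 20 log₁₀(12.438) ≈ 21.90 dB
∠L = 0.00° − 84.29° = -84.29°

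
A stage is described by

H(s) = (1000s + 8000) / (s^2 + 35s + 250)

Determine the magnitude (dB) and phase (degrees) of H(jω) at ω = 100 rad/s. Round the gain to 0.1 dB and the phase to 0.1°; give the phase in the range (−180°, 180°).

Substitute s = j100:
Numerator: 1000(j100) + 8000 = 8000 + j100000
Denominator: (j100)^2 + 35(j100) + 250 = -9750 + j3500
|N| = √(8000² + 100000²) ≈ 1.0032e+05, ∠N ≈ 85.43°
|D| = √(9750² + 3500²) ≈ 10359, ∠D ≈ 160.25°
|H| = 1.0032e+05 / 10359 ≈ 9.6843
Gain = 20 log₁₀(9.6843) ≈ 19.72 dB
∠H = 85.43° − 160.25° = -74.82°

19.7 dB, -74.8°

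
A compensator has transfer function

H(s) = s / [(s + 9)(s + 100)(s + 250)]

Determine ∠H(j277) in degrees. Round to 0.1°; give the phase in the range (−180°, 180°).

-116.2°

At s = jω = j277:
zero at origin: s = j277 → |·| = 277, ∠ = 90.00°
pole (s+9): 9 + j277 → |·| = √(9²+277²) = √76810 ≈ 277.15, ∠ = arctan(277/9) ≈ 88.14°
pole (s+100): 100 + j277 → |·| = √(100²+277²) = √86729 ≈ 294.5, ∠ = arctan(277/100) ≈ 70.15°
pole (s+250): 250 + j277 → |·| = √(250²+277²) = √139229 ≈ 373.13, ∠ = arctan(277/250) ≈ 47.93°
∠H = 90.00° − 206.22° = -116.22°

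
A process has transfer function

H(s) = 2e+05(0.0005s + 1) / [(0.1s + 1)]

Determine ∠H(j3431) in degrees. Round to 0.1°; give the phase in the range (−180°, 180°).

-30.1°

At ω = 3431 rad/s:
zero (1 + j3431·0.0005) = 1 + j1.7155 → |·| ≈ 1.9857, ∠ ≈ 59.76°
pole (1 + j3431·0.1) = 1 + j343.1 → |·| ≈ 343.1, ∠ ≈ 89.83°
∠H = (59.76°) − (89.83°) = -30.07°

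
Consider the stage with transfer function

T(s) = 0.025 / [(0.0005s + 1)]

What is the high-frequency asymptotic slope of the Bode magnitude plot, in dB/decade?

Each pole contributes −20 dB/decade at high frequency; each zero contributes +20 dB/decade.
Net: 0 zero(s) − 1 pole(s) → -20 dB/decade.

-20 dB/decade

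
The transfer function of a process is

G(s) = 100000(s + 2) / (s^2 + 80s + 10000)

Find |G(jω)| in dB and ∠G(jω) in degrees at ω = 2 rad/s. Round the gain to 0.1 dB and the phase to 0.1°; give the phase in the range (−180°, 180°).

At s = jω = j2:
zero (s+2): 2 + j2 → |·| = √(2²+2²) = √8 ≈ 2.8284, ∠ = arctan(2/2) ≈ 45.00°
quadratic: (j2)² + 80·j2 + 10000 = 9996 + j160 → |·| ≈ 9997.3, ∠ ≈ 0.92°
|G| = 100000 · 2.8284 / 9997.3 ≈ 28.292
Gain = 20 log₁₀(28.292) ≈ 29.03 dB
∠G = 45.00° − 0.92° = 44.08°

29.0 dB, 44.1°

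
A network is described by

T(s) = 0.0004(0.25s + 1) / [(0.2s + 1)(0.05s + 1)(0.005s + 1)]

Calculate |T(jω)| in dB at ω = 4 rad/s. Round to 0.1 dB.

At ω = 4 rad/s:
zero (1 + j4·0.25) = 1 + j1 → |·| ≈ 1.4142, ∠ ≈ 45.00°
pole (1 + j4·0.2) = 1 + j0.8 → |·| ≈ 1.2806, ∠ ≈ 38.66°
pole (1 + j4·0.05) = 1 + j0.2 → |·| ≈ 1.0198, ∠ ≈ 11.31°
pole (1 + j4·0.005) = 1 + j0.02 → |·| ≈ 1.0002, ∠ ≈ 1.15°
|T| = 0.0004 · 1.4142 / (1.2806 · 1.0198 · 1.0002) ≈ 0.00043307
Gain = 20 log₁₀(0.00043307) ≈ -67.27 dB

-67.3 dB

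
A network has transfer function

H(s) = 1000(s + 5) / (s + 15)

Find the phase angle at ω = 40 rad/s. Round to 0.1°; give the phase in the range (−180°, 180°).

13.4°

At s = jω = j40:
zero (s+5): 5 + j40 → |·| = √(5²+40²) = √1625 ≈ 40.311, ∠ = arctan(40/5) ≈ 82.87°
pole (s+15): 15 + j40 → |·| = √(15²+40²) = √1825 ≈ 42.72, ∠ = arctan(40/15) ≈ 69.44°
∠H = 82.87° − 69.44° = 13.43°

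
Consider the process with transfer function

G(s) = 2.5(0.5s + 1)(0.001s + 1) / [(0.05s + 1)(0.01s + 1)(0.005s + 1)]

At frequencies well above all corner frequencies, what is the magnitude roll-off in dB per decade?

-20 dB/decade

Each pole contributes −20 dB/decade at high frequency; each zero contributes +20 dB/decade.
Net: 2 zero(s) − 3 pole(s) → -20 dB/decade.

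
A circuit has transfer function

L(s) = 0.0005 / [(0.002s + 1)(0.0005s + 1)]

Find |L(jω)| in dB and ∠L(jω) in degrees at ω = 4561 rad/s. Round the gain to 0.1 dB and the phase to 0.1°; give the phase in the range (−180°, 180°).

-93.2 dB, -150.1°

At ω = 4561 rad/s:
pole (1 + j4561·0.002) = 1 + j9.122 → |·| ≈ 9.1766, ∠ ≈ 83.74°
pole (1 + j4561·0.0005) = 1 + j2.2805 → |·| ≈ 2.4901, ∠ ≈ 66.32°
|L| = 0.0005 · 1 / (9.1766 · 2.4901) ≈ 2.1881e-05
Gain = 20 log₁₀(2.1881e-05) ≈ -93.20 dB
∠L = (0°) − (83.74° + 66.32°) = -150.06°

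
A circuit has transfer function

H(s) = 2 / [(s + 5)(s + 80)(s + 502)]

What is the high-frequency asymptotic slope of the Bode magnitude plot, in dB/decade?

-60 dB/decade

Each pole contributes −20 dB/decade at high frequency; each zero contributes +20 dB/decade.
Net: 0 zero(s) − 3 pole(s) → -60 dB/decade.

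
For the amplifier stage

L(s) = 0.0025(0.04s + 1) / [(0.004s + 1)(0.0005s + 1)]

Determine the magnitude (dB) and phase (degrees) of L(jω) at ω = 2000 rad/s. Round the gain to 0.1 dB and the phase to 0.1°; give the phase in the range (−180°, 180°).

At ω = 2000 rad/s:
zero (1 + j2000·0.04) = 1 + j80 → |·| ≈ 80.006, ∠ ≈ 89.28°
pole (1 + j2000·0.004) = 1 + j8 → |·| ≈ 8.0623, ∠ ≈ 82.87°
pole (1 + j2000·0.0005) = 1 + j1 → |·| ≈ 1.4142, ∠ ≈ 45.00°
|L| = 0.0025 · 80.006 / (8.0623 · 1.4142) ≈ 0.017543
Gain = 20 log₁₀(0.017543) ≈ -35.12 dB
∠L = (89.28°) − (82.87° + 45.00°) = -38.59°

-35.1 dB, -38.6°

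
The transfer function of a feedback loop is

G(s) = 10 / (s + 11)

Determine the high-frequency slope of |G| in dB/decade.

-20 dB/decade

Each pole contributes −20 dB/decade at high frequency; each zero contributes +20 dB/decade.
Net: 0 zero(s) − 1 pole(s) → -20 dB/decade.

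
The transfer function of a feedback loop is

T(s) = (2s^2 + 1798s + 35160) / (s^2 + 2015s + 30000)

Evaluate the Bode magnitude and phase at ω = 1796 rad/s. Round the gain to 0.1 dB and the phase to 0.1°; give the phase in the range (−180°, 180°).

3.5 dB, 21.8°

Substitute s = j1796:
Numerator: 2(j1796)^2 + 1798(j1796) + 35160 = -6416072 + j3229208
Denominator: (j1796)^2 + 2015(j1796) + 30000 = -3195616 + j3618940
|N| = √(6416072² + 3229208²) ≈ 7.1829e+06, ∠N ≈ 153.28°
|D| = √(3195616² + 3618940²) ≈ 4.8279e+06, ∠D ≈ 131.45°
|T| = 7.1829e+06 / 4.8279e+06 ≈ 1.4878
Gain = 20 log₁₀(1.4878) ≈ 3.45 dB
∠T = 153.28° − 131.45° = 21.83°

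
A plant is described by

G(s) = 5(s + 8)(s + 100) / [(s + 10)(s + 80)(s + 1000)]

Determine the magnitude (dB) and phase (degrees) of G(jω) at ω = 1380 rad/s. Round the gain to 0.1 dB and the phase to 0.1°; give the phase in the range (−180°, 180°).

-50.6 dB, -54.8°

At s = jω = j1380:
zero (s+8): 8 + j1380 → |·| = √(8²+1380²) = √1904464 ≈ 1380, ∠ = arctan(1380/8) ≈ 89.67°
zero (s+100): 100 + j1380 → |·| = √(100²+1380²) = √1914400 ≈ 1383.6, ∠ = arctan(1380/100) ≈ 85.86°
pole (s+10): 10 + j1380 → |·| = √(10²+1380²) = √1904500 ≈ 1380, ∠ = arctan(1380/10) ≈ 89.58°
pole (s+80): 80 + j1380 → |·| = √(80²+1380²) = √1910800 ≈ 1382.3, ∠ = arctan(1380/80) ≈ 86.68°
pole (s+1000): 1000 + j1380 → |·| = √(1000²+1380²) = √2904400 ≈ 1704.2, ∠ = arctan(1380/1000) ≈ 54.07°
|G| = 5 · 1.9094e+06 / 3.2509e+09 ≈ 0.0029367
Gain = 20 log₁₀(0.0029367) ≈ -50.64 dB
∠G = 175.53° − 230.33° = -54.80°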